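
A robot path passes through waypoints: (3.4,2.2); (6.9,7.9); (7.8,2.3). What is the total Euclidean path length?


Segment lengths:
  seg1 = sqrt((3.5)^2 + (5.7)^2) = 6.6888
  seg2 = sqrt((0.9)^2 + (-5.6)^2) = 5.6719
Total = 12.3607


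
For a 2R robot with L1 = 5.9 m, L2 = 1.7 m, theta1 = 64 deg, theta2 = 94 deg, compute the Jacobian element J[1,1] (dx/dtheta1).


J[1,1] = -L1*sin(t1) - L2*sin(t1+t2)
= -5.9*sin(64) - 1.7*sin(158)
= -5.9397


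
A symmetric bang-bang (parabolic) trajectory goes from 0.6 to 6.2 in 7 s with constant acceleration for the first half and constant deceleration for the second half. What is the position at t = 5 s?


Symmetric rest-to-rest: each phase covers (pf-p0)/2 in time T/2. 0.5*a*(T/2)^2 = (pf-p0)/2 => a = 4*(pf-p0)/T^2
a = 4*(6.2-0.6)/7^2 = 0.4571
t = 5 is in the deceleration phase (t > T/2).
p = pf - 0.5*a*(T-t)^2 = 6.2 - 0.5*0.4571*2^2
= 5.2857


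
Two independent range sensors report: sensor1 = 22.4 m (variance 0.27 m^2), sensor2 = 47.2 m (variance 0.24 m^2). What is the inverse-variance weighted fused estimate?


w1 = (1/var1) / (1/var1 + 1/var2)
   = 3.7037 / (3.7037 + 4.1667) = 0.4706
w2 = 1 - w1 = 0.5294
fused = w1*s1 + w2*s2 = 10.5412 + 24.9882
= 35.5294 m


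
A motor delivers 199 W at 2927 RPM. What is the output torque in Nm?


omega = 2927 * 2*pi/60 = 306.5147 rad/s
tau = P / omega = 199 / 306.5147
= 0.6492 Nm


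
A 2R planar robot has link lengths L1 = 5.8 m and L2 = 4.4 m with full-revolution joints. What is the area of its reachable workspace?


r_max = L1 + L2 = 10.2 m
r_min = |L1 - L2| = 1.4 m
Area = pi*(r_max^2 - r_min^2)
= pi*(104.04 - 1.96)
= pi * 102.08
= 320.6938 m^2


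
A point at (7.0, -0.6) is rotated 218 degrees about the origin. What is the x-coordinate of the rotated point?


x' = x*cos(theta) - y*sin(theta)
cos(218 deg) = -0.788, sin(218 deg) = -0.6157
x' = 7.0 * -0.788 - -0.6 * -0.6157
= -5.5161 - 0.3694
= -5.8855


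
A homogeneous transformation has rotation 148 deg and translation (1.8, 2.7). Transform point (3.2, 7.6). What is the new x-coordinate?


x' = cos(theta)*px - sin(theta)*py + tx
= -0.848*3.2 - 0.5299*7.6 + 1.8
= -4.9411


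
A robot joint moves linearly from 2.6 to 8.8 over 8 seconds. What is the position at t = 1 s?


s = t/T = 1/8 = 0.125
p(t) = p0 + (pf-p0)*s
= 2.6 + (8.8 - 2.6) * 0.125
= 3.375


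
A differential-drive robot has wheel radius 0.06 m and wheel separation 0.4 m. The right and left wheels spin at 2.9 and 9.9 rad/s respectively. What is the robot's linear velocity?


vR = r*wR = 0.06*2.9 = 0.174 m/s
vL = r*wL = 0.06*9.9 = 0.594 m/s
v = (vR+vL)/2 = 0.384 m/s
omega = (vR-vL)/L = -1.05 rad/s
linear velocity = 0.384 m/s


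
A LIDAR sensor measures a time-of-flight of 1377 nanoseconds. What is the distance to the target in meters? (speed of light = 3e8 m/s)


tof = 1377 ns = 1.377e-06 s
dist = c * tof / 2
= 3e8 * 1.377e-06 / 2
= 206.55 m


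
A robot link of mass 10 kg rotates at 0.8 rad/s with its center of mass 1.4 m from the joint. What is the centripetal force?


F = m * omega^2 * r
= 10 * 0.8^2 * 1.4
= 10 * 0.64 * 1.4
= 8.96 N


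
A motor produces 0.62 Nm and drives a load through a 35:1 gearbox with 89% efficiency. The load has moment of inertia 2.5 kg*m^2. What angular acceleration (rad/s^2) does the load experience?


tau_out = tau_motor * N * eta
= 0.62 * 35 * 0.89 = 19.313 Nm
alpha = tau_out / I = 19.313 / 2.5
= 7.7252 rad/s^2


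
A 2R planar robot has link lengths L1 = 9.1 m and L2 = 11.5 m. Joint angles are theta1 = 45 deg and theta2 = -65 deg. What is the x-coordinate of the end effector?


Convert angles to radians: theta1 = 0.7854, theta2 = -1.1345
x = L1*cos(theta1) + L2*cos(theta1+theta2)
x = 6.4347 + 10.8065
x = 17.2411


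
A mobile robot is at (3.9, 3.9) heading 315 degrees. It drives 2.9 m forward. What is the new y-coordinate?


y_new = y0 + d*sin(theta)
= 3.9 + 2.9*sin(315)
= 3.9 + -2.0506
= 1.8494


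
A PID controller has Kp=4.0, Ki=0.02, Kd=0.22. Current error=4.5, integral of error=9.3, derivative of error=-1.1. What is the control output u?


u = Kp*e + Ki*int(e) + Kd*de/dt
= 4.0*4.5 + 0.02*9.3 + 0.22*(-1.1)
= 18.0 + 0.186 + -0.242
= 17.944


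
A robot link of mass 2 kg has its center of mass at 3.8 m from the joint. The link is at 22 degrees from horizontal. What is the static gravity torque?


tau = m*g*L*cos(angle)
= 2 * 9.81 * 3.8 * cos(22 deg)
= 2 * 9.81 * 3.8 * 0.9272
= 69.1271 Nm


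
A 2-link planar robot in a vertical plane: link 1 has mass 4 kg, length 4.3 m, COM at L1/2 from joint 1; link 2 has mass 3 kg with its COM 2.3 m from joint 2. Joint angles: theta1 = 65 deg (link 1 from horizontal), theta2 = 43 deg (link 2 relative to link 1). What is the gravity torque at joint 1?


Horizontal distance from joint 1 to link-1 COM:
  x_c1 = (L1/2)*cos(t1) = 2.15 * 0.4226 = 0.9086 m
Horizontal distance from joint 1 to link-2 COM:
  x_c2 = L1*cos(t1) + Lc2*cos(t1+t2)
       = 4.3*0.4226 + 2.3*-0.309 = 1.1065 m
tau1 = m1*g*x_c1 + m2*g*x_c2
     = 4*9.81*0.9086 + 3*9.81*1.1065
     = 35.6546 + 32.5649
     = 68.2195 Nm


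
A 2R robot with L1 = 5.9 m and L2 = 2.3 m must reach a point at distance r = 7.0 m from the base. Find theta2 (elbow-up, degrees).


cos(theta2) = (r^2 - L1^2 - L2^2) / (2*L1*L2)
cos(theta2) = (49.0 - 34.81 - 5.29) / 27.14
cos(theta2) = 0.327929
theta2 = 70.8569 degrees


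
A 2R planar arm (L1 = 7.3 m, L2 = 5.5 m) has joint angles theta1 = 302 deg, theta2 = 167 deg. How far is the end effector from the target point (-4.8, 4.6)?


End effector via forward kinematics:
x = L1*cos(t1) + L2*cos(t1+t2) = 2.0778
y = L1*sin(t1) + L2*sin(t1+t2) = -0.9904
Distance to target:
d = sqrt((-4.8 - 2.0778)^2 + (4.6 - -0.9904)^2)
= sqrt(47.3039 + 31.2526)
= 8.8632 m


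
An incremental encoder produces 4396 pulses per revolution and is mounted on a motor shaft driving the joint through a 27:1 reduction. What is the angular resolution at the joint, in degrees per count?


counts per rev = 4396
effective counts at joint = 4396 * 27 = 118692
resolution = 360 / 118692
= 0.003 deg/count


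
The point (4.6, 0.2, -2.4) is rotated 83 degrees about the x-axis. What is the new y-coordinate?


Rotation about x-axis: y' = y*cos(theta) - z*sin(theta)
= 0.2 * 0.1219 - -2.4 * 0.9925
= 2.4065


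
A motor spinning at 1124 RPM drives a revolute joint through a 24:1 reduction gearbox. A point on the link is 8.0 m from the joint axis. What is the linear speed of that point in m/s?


omega_motor = 1124 * 2*pi/60 = 117.705 rad/s
omega_joint = omega_motor / 24 = 4.9044 rad/s
v = omega_joint * r = 4.9044 * 8.0
= 39.235 m/s


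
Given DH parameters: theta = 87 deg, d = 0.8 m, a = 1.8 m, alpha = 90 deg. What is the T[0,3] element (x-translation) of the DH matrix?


T[0,3] = a * cos(theta)
= 1.8 * cos(87 deg)
= 1.8 * 0.0523
= 0.0942


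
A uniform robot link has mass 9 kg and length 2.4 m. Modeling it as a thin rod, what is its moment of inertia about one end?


I = (1/3) * m * L^2
= (1/3) * 9 * 2.4^2
= 0.333333 * 9 * 5.76
= 17.28 kg*m^2


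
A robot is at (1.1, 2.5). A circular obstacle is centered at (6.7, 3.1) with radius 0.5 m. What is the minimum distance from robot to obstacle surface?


center_dist = sqrt((1.1-6.7)^2 + (2.5-3.1)^2)
= sqrt(31.36 + 0.36)
= 5.6321
min_dist = center_dist - radius = 5.6321 - 0.5 = 5.1321 m


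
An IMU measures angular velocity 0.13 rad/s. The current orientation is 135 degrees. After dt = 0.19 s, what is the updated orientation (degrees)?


delta_theta = w * dt = 0.13 * 0.19 = 0.0247 rad
= 1.4152 deg
theta_new = 135 + 1.4152 = 136.4152 deg


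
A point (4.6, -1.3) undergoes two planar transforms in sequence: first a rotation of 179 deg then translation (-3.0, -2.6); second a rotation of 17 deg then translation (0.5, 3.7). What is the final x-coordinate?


After transform 1:
x1 = cos(179)*4.6 - sin(179)*-1.3 + -3.0 = -7.5766
y1 = sin(179)*4.6 + cos(179)*-1.3 + -2.6 = -1.2199
After transform 2:
x2 = cos(17)*-7.5766 - sin(17)*-1.2199 + 0.5
= -6.3889


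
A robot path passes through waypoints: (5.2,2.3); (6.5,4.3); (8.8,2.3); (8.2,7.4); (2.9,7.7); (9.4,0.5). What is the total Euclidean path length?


Segment lengths:
  seg1 = sqrt((1.3)^2 + (2.0)^2) = 2.3854
  seg2 = sqrt((2.3)^2 + (-2.0)^2) = 3.048
  seg3 = sqrt((-0.6)^2 + (5.1)^2) = 5.1352
  seg4 = sqrt((-5.3)^2 + (0.3)^2) = 5.3085
  seg5 = sqrt((6.5)^2 + (-7.2)^2) = 9.7
Total = 25.577


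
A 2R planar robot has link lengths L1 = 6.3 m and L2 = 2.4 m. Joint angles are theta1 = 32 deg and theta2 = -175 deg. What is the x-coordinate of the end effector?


Convert angles to radians: theta1 = 0.5585, theta2 = -3.0543
x = L1*cos(theta1) + L2*cos(theta1+theta2)
x = 5.3427 + -1.9167
x = 3.426


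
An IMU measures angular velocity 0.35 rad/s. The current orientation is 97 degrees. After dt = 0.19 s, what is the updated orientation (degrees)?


delta_theta = w * dt = 0.35 * 0.19 = 0.0665 rad
= 3.8102 deg
theta_new = 97 + 3.8102 = 100.8102 deg


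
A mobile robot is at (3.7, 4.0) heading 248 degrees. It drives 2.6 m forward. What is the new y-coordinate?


y_new = y0 + d*sin(theta)
= 4.0 + 2.6*sin(248)
= 4.0 + -2.4107
= 1.5893


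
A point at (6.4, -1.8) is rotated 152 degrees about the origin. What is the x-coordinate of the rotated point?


x' = x*cos(theta) - y*sin(theta)
cos(152 deg) = -0.8829, sin(152 deg) = 0.4695
x' = 6.4 * -0.8829 - -1.8 * 0.4695
= -5.6509 - -0.845
= -4.8058


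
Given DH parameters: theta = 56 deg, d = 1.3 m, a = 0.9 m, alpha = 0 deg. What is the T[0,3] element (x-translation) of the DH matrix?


T[0,3] = a * cos(theta)
= 0.9 * cos(56 deg)
= 0.9 * 0.5592
= 0.5033


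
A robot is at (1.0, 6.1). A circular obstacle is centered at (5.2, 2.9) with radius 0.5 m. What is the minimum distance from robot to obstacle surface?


center_dist = sqrt((1.0-5.2)^2 + (6.1-2.9)^2)
= sqrt(17.64 + 10.24)
= 5.2802
min_dist = center_dist - radius = 5.2802 - 0.5 = 4.7802 m


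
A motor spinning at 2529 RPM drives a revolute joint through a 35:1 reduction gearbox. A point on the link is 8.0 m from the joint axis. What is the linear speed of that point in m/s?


omega_motor = 2529 * 2*pi/60 = 264.8363 rad/s
omega_joint = omega_motor / 35 = 7.5668 rad/s
v = omega_joint * r = 7.5668 * 8.0
= 60.534 m/s


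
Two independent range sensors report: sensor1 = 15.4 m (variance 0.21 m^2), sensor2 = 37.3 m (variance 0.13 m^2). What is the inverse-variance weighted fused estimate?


w1 = (1/var1) / (1/var1 + 1/var2)
   = 4.7619 / (4.7619 + 7.6923) = 0.3824
w2 = 1 - w1 = 0.6176
fused = w1*s1 + w2*s2 = 5.8882 + 23.0382
= 28.9265 m


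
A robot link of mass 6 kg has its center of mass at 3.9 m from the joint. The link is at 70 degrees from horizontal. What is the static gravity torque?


tau = m*g*L*cos(angle)
= 6 * 9.81 * 3.9 * cos(70 deg)
= 6 * 9.81 * 3.9 * 0.342
= 78.5121 Nm


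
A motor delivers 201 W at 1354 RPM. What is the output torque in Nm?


omega = 1354 * 2*pi/60 = 141.7905 rad/s
tau = P / omega = 201 / 141.7905
= 1.4176 Nm


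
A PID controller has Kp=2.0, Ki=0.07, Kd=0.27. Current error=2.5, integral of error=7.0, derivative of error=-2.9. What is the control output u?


u = Kp*e + Ki*int(e) + Kd*de/dt
= 2.0*2.5 + 0.07*7.0 + 0.27*(-2.9)
= 5.0 + 0.49 + -0.783
= 4.707


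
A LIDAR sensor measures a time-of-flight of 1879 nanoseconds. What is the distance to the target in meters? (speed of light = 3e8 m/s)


tof = 1879 ns = 1.879e-06 s
dist = c * tof / 2
= 3e8 * 1.879e-06 / 2
= 281.85 m


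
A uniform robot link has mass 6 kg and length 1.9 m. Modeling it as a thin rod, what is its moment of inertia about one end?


I = (1/3) * m * L^2
= (1/3) * 6 * 1.9^2
= 0.333333 * 6 * 3.61
= 7.22 kg*m^2


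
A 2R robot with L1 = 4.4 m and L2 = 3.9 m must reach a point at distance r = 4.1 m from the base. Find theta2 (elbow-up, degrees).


cos(theta2) = (r^2 - L1^2 - L2^2) / (2*L1*L2)
cos(theta2) = (16.81 - 19.36 - 15.21) / 34.32
cos(theta2) = -0.517483
theta2 = 121.1635 degrees


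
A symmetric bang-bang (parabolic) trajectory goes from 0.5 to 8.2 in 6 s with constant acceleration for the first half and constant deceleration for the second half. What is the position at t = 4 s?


Symmetric rest-to-rest: each phase covers (pf-p0)/2 in time T/2. 0.5*a*(T/2)^2 = (pf-p0)/2 => a = 4*(pf-p0)/T^2
a = 4*(8.2-0.5)/6^2 = 0.8556
t = 4 is in the deceleration phase (t > T/2).
p = pf - 0.5*a*(T-t)^2 = 8.2 - 0.5*0.8556*2^2
= 6.4889


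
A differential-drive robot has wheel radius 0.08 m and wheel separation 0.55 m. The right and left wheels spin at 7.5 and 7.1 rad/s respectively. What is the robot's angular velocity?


vR = r*wR = 0.08*7.5 = 0.6 m/s
vL = r*wL = 0.08*7.1 = 0.568 m/s
v = (vR+vL)/2 = 0.584 m/s
omega = (vR-vL)/L = 0.0582 rad/s
angular velocity = 0.0582 rad/s


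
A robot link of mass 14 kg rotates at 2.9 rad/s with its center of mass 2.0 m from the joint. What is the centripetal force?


F = m * omega^2 * r
= 14 * 2.9^2 * 2.0
= 14 * 8.41 * 2.0
= 235.48 N


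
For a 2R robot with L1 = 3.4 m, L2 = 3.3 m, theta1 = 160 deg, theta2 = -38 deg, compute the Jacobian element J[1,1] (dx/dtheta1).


J[1,1] = -L1*sin(t1) - L2*sin(t1+t2)
= -3.4*sin(160) - 3.3*sin(122)
= -3.9614


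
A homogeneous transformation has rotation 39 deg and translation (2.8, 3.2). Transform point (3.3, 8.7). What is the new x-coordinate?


x' = cos(theta)*px - sin(theta)*py + tx
= 0.7771*3.3 - 0.6293*8.7 + 2.8
= -0.1105


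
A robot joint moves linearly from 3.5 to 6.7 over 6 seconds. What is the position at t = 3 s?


s = t/T = 3/6 = 0.5
p(t) = p0 + (pf-p0)*s
= 3.5 + (6.7 - 3.5) * 0.5
= 5.1


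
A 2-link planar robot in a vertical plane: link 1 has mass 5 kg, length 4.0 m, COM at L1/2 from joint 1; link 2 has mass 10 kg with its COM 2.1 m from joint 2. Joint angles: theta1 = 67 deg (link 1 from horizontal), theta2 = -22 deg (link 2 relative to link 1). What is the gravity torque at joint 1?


Horizontal distance from joint 1 to link-1 COM:
  x_c1 = (L1/2)*cos(t1) = 2.0 * 0.3907 = 0.7815 m
Horizontal distance from joint 1 to link-2 COM:
  x_c2 = L1*cos(t1) + Lc2*cos(t1+t2)
       = 4.0*0.3907 + 2.1*0.7071 = 3.0478 m
tau1 = m1*g*x_c1 + m2*g*x_c2
     = 5*9.81*0.7815 + 10*9.81*3.0478
     = 38.3307 + 298.994
     = 337.3247 Nm


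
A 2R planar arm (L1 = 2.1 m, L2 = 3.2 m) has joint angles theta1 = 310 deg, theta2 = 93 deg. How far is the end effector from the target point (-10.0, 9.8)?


End effector via forward kinematics:
x = L1*cos(t1) + L2*cos(t1+t2) = 3.6902
y = L1*sin(t1) + L2*sin(t1+t2) = 0.5737
Distance to target:
d = sqrt((-10.0 - 3.6902)^2 + (9.8 - 0.5737)^2)
= sqrt(187.4212 + 85.1246)
= 16.509 m


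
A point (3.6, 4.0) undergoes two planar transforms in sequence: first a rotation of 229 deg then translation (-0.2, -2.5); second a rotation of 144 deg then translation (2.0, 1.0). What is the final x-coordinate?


After transform 1:
x1 = cos(229)*3.6 - sin(229)*4.0 + -0.2 = 0.457
y1 = sin(229)*3.6 + cos(229)*4.0 + -2.5 = -7.8412
After transform 2:
x2 = cos(144)*0.457 - sin(144)*-7.8412 + 2.0
= 6.2392


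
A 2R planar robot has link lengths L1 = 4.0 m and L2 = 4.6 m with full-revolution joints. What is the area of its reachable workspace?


r_max = L1 + L2 = 8.6 m
r_min = |L1 - L2| = 0.6 m
Area = pi*(r_max^2 - r_min^2)
= pi*(73.96 - 0.36)
= pi * 73.6
= 231.2212 m^2


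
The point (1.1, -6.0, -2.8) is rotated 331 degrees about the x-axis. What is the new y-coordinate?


Rotation about x-axis: y' = y*cos(theta) - z*sin(theta)
= -6.0 * 0.8746 - -2.8 * -0.4848
= -6.6052


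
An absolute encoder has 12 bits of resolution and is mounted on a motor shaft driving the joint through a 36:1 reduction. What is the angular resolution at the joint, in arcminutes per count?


counts = 2^12 = 4096
effective counts at joint = 4096 * 36 = 147456
resolution = 360*60 / 147456
= 0.1465 arcmin/count


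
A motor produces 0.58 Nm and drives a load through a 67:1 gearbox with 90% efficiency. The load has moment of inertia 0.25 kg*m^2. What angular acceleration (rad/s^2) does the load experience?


tau_out = tau_motor * N * eta
= 0.58 * 67 * 0.9 = 34.974 Nm
alpha = tau_out / I = 34.974 / 0.25
= 139.896 rad/s^2


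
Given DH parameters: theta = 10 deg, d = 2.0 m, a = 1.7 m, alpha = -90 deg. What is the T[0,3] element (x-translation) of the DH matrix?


T[0,3] = a * cos(theta)
= 1.7 * cos(10 deg)
= 1.7 * 0.9848
= 1.6742


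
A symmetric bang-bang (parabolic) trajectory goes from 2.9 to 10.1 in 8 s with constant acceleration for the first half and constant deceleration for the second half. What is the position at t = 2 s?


Symmetric rest-to-rest: each phase covers (pf-p0)/2 in time T/2. 0.5*a*(T/2)^2 = (pf-p0)/2 => a = 4*(pf-p0)/T^2
a = 4*(10.1-2.9)/8^2 = 0.45
t = 2 is in the acceleration phase (t <= T/2).
p = p0 + 0.5*a*t^2 = 2.9 + 0.5*0.45*2^2
= 3.8


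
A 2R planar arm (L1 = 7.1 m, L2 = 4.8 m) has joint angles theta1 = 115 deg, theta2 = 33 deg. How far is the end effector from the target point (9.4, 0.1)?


End effector via forward kinematics:
x = L1*cos(t1) + L2*cos(t1+t2) = -7.0712
y = L1*sin(t1) + L2*sin(t1+t2) = 8.9784
Distance to target:
d = sqrt((9.4 - -7.0712)^2 + (0.1 - 8.9784)^2)
= sqrt(271.3011 + 78.8259)
= 18.7117 m


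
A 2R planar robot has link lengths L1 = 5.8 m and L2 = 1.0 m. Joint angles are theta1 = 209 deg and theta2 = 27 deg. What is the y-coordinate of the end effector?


Convert angles to radians: theta1 = 3.6477, theta2 = 0.4712
y = L1*sin(theta1) + L2*sin(theta1+theta2)
y = -2.8119 + -0.829
y = -3.6409


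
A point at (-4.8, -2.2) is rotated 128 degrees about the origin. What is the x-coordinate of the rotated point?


x' = x*cos(theta) - y*sin(theta)
cos(128 deg) = -0.6157, sin(128 deg) = 0.788
x' = -4.8 * -0.6157 - -2.2 * 0.788
= 2.9552 - -1.7336
= 4.6888


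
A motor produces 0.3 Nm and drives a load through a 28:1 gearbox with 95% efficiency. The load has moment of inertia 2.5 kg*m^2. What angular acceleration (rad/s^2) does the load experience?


tau_out = tau_motor * N * eta
= 0.3 * 28 * 0.95 = 7.98 Nm
alpha = tau_out / I = 7.98 / 2.5
= 3.192 rad/s^2


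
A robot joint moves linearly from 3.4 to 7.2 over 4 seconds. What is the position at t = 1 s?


s = t/T = 1/4 = 0.25
p(t) = p0 + (pf-p0)*s
= 3.4 + (7.2 - 3.4) * 0.25
= 4.35


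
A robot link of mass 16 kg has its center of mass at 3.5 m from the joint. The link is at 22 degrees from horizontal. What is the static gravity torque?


tau = m*g*L*cos(angle)
= 16 * 9.81 * 3.5 * cos(22 deg)
= 16 * 9.81 * 3.5 * 0.9272
= 509.3577 Nm


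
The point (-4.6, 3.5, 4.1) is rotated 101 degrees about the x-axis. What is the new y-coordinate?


Rotation about x-axis: y' = y*cos(theta) - z*sin(theta)
= 3.5 * -0.1908 - 4.1 * 0.9816
= -4.6925


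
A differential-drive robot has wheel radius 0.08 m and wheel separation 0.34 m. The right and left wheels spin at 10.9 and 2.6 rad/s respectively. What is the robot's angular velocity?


vR = r*wR = 0.08*10.9 = 0.872 m/s
vL = r*wL = 0.08*2.6 = 0.208 m/s
v = (vR+vL)/2 = 0.54 m/s
omega = (vR-vL)/L = 1.9529 rad/s
angular velocity = 1.9529 rad/s


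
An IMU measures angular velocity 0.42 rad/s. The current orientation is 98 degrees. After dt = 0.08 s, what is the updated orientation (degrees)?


delta_theta = w * dt = 0.42 * 0.08 = 0.0336 rad
= 1.9251 deg
theta_new = 98 + 1.9251 = 99.9251 deg


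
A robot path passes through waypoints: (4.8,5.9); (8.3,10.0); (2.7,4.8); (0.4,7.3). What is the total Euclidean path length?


Segment lengths:
  seg1 = sqrt((3.5)^2 + (4.1)^2) = 5.3907
  seg2 = sqrt((-5.6)^2 + (-5.2)^2) = 7.642
  seg3 = sqrt((-2.3)^2 + (2.5)^2) = 3.3971
Total = 16.4298


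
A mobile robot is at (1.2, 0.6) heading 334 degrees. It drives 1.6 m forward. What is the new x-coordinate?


x_new = x0 + d*cos(theta)
= 1.2 + 1.6*cos(334)
= 1.2 + 1.4381
= 2.6381


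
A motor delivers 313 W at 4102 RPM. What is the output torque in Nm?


omega = 4102 * 2*pi/60 = 429.5604 rad/s
tau = P / omega = 313 / 429.5604
= 0.7287 Nm


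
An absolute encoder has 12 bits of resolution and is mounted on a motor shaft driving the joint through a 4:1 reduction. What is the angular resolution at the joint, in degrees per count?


counts = 2^12 = 4096
effective counts at joint = 4096 * 4 = 16384
resolution = 360 / 16384
= 0.022 deg/count


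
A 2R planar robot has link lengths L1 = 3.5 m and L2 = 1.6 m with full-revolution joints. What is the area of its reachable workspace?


r_max = L1 + L2 = 5.1 m
r_min = |L1 - L2| = 1.9 m
Area = pi*(r_max^2 - r_min^2)
= pi*(26.01 - 3.61)
= pi * 22.4
= 70.3717 m^2


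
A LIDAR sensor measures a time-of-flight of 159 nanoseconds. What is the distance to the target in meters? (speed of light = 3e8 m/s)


tof = 159 ns = 1.59e-07 s
dist = c * tof / 2
= 3e8 * 1.59e-07 / 2
= 23.85 m


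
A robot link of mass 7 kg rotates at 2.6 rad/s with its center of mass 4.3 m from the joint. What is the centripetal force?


F = m * omega^2 * r
= 7 * 2.6^2 * 4.3
= 7 * 6.76 * 4.3
= 203.476 N


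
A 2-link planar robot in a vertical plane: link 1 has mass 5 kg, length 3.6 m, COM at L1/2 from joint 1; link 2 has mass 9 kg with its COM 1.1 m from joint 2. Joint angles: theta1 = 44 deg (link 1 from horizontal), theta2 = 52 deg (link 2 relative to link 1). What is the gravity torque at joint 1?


Horizontal distance from joint 1 to link-1 COM:
  x_c1 = (L1/2)*cos(t1) = 1.8 * 0.7193 = 1.2948 m
Horizontal distance from joint 1 to link-2 COM:
  x_c2 = L1*cos(t1) + Lc2*cos(t1+t2)
       = 3.6*0.7193 + 1.1*-0.1045 = 2.4746 m
tau1 = m1*g*x_c1 + m2*g*x_c2
     = 5*9.81*1.2948 + 9*9.81*2.4746
     = 63.5105 + 218.4861
     = 281.9967 Nm


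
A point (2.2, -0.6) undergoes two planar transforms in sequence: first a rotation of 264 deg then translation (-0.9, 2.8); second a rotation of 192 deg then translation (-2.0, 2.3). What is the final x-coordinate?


After transform 1:
x1 = cos(264)*2.2 - sin(264)*-0.6 + -0.9 = -1.7267
y1 = sin(264)*2.2 + cos(264)*-0.6 + 2.8 = 0.6748
After transform 2:
x2 = cos(192)*-1.7267 - sin(192)*0.6748 + -2.0
= -0.1708


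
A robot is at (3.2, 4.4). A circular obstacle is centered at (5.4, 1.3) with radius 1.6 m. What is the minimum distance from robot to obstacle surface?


center_dist = sqrt((3.2-5.4)^2 + (4.4-1.3)^2)
= sqrt(4.84 + 9.61)
= 3.8013
min_dist = center_dist - radius = 3.8013 - 1.6 = 2.2013 m


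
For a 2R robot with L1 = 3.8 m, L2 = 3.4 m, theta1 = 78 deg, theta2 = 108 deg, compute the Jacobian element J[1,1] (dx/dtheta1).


J[1,1] = -L1*sin(t1) - L2*sin(t1+t2)
= -3.8*sin(78) - 3.4*sin(186)
= -3.3616


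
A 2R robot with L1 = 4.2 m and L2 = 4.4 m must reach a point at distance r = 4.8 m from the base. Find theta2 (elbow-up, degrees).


cos(theta2) = (r^2 - L1^2 - L2^2) / (2*L1*L2)
cos(theta2) = (23.04 - 17.64 - 19.36) / 36.96
cos(theta2) = -0.377706
theta2 = 112.1916 degrees


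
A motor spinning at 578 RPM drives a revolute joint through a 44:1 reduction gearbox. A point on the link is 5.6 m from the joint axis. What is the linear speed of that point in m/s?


omega_motor = 578 * 2*pi/60 = 60.528 rad/s
omega_joint = omega_motor / 44 = 1.3756 rad/s
v = omega_joint * r = 1.3756 * 5.6
= 7.7036 m/s


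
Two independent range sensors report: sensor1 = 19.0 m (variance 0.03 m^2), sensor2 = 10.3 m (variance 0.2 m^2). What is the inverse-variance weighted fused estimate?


w1 = (1/var1) / (1/var1 + 1/var2)
   = 33.3333 / (33.3333 + 5.0) = 0.8696
w2 = 1 - w1 = 0.1304
fused = w1*s1 + w2*s2 = 16.5217 + 1.3435
= 17.8652 m


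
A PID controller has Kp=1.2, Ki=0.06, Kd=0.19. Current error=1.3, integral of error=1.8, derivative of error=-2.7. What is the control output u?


u = Kp*e + Ki*int(e) + Kd*de/dt
= 1.2*1.3 + 0.06*1.8 + 0.19*(-2.7)
= 1.56 + 0.108 + -0.513
= 1.155


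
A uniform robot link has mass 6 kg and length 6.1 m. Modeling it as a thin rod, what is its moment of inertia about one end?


I = (1/3) * m * L^2
= (1/3) * 6 * 6.1^2
= 0.333333 * 6 * 37.21
= 74.42 kg*m^2


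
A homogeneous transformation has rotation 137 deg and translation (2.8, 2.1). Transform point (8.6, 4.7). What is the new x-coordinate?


x' = cos(theta)*px - sin(theta)*py + tx
= -0.7314*8.6 - 0.682*4.7 + 2.8
= -6.695


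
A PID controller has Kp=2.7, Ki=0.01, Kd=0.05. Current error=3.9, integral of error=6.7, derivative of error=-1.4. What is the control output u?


u = Kp*e + Ki*int(e) + Kd*de/dt
= 2.7*3.9 + 0.01*6.7 + 0.05*(-1.4)
= 10.53 + 0.067 + -0.07
= 10.527


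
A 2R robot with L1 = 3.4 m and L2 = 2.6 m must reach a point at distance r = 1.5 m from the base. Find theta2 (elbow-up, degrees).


cos(theta2) = (r^2 - L1^2 - L2^2) / (2*L1*L2)
cos(theta2) = (2.25 - 11.56 - 6.76) / 17.68
cos(theta2) = -0.908937
theta2 = 155.3588 degrees


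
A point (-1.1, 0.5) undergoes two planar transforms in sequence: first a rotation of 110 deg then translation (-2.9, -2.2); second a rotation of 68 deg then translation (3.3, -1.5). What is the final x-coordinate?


After transform 1:
x1 = cos(110)*-1.1 - sin(110)*0.5 + -2.9 = -2.9936
y1 = sin(110)*-1.1 + cos(110)*0.5 + -2.2 = -3.4047
After transform 2:
x2 = cos(68)*-2.9936 - sin(68)*-3.4047 + 3.3
= 5.3353


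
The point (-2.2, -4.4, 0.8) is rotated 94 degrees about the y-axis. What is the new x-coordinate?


Rotation about y-axis: x' = x*cos(theta) + z*sin(theta)
= -2.2 * -0.0698 + 0.8 * 0.9976
= 0.9515


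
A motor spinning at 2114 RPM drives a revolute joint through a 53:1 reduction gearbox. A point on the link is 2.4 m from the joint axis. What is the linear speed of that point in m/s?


omega_motor = 2114 * 2*pi/60 = 221.3776 rad/s
omega_joint = omega_motor / 53 = 4.1769 rad/s
v = omega_joint * r = 4.1769 * 2.4
= 10.0246 m/s


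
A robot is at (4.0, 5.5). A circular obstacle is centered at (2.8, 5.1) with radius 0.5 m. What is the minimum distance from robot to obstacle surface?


center_dist = sqrt((4.0-2.8)^2 + (5.5-5.1)^2)
= sqrt(1.44 + 0.16)
= 1.2649
min_dist = center_dist - radius = 1.2649 - 0.5 = 0.7649 m


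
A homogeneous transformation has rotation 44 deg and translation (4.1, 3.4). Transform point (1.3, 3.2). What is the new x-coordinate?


x' = cos(theta)*px - sin(theta)*py + tx
= 0.7193*1.3 - 0.6947*3.2 + 4.1
= 2.8122


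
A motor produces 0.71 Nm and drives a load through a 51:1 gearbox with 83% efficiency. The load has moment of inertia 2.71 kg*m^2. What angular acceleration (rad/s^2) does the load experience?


tau_out = tau_motor * N * eta
= 0.71 * 51 * 0.83 = 30.0543 Nm
alpha = tau_out / I = 30.0543 / 2.71
= 11.0901 rad/s^2


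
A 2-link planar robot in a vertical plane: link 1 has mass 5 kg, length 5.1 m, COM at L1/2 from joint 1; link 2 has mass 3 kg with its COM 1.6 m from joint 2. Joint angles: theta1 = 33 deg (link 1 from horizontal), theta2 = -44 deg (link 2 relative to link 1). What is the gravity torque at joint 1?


Horizontal distance from joint 1 to link-1 COM:
  x_c1 = (L1/2)*cos(t1) = 2.55 * 0.8387 = 2.1386 m
Horizontal distance from joint 1 to link-2 COM:
  x_c2 = L1*cos(t1) + Lc2*cos(t1+t2)
       = 5.1*0.8387 + 1.6*0.9816 = 5.8478 m
tau1 = m1*g*x_c1 + m2*g*x_c2
     = 5*9.81*2.1386 + 3*9.81*5.8478
     = 104.8988 + 172.1014
     = 277.0003 Nm


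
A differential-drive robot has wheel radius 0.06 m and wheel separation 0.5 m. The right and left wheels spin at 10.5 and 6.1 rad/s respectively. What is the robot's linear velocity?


vR = r*wR = 0.06*10.5 = 0.63 m/s
vL = r*wL = 0.06*6.1 = 0.366 m/s
v = (vR+vL)/2 = 0.498 m/s
omega = (vR-vL)/L = 0.528 rad/s
linear velocity = 0.498 m/s


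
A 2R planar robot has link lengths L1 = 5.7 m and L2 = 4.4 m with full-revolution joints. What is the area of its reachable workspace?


r_max = L1 + L2 = 10.1 m
r_min = |L1 - L2| = 1.3 m
Area = pi*(r_max^2 - r_min^2)
= pi*(102.01 - 1.69)
= pi * 100.32
= 315.1646 m^2


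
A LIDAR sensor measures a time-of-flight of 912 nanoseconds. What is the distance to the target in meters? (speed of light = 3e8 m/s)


tof = 912 ns = 9.12e-07 s
dist = c * tof / 2
= 3e8 * 9.12e-07 / 2
= 136.8 m


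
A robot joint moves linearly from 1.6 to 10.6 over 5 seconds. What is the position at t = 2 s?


s = t/T = 2/5 = 0.4
p(t) = p0 + (pf-p0)*s
= 1.6 + (10.6 - 1.6) * 0.4
= 5.2


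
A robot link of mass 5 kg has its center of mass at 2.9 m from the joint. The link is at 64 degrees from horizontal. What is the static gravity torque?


tau = m*g*L*cos(angle)
= 5 * 9.81 * 2.9 * cos(64 deg)
= 5 * 9.81 * 2.9 * 0.4384
= 62.3561 Nm


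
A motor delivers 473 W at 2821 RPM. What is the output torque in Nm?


omega = 2821 * 2*pi/60 = 295.4144 rad/s
tau = P / omega = 473 / 295.4144
= 1.6011 Nm


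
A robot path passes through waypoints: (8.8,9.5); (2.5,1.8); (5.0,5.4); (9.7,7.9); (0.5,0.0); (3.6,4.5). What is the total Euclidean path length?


Segment lengths:
  seg1 = sqrt((-6.3)^2 + (-7.7)^2) = 9.9489
  seg2 = sqrt((2.5)^2 + (3.6)^2) = 4.3829
  seg3 = sqrt((4.7)^2 + (2.5)^2) = 5.3235
  seg4 = sqrt((-9.2)^2 + (-7.9)^2) = 12.1264
  seg5 = sqrt((3.1)^2 + (4.5)^2) = 5.4644
Total = 37.2462


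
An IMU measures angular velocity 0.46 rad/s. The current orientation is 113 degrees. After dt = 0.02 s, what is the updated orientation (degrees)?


delta_theta = w * dt = 0.46 * 0.02 = 0.0092 rad
= 0.5271 deg
theta_new = 113 + 0.5271 = 113.5271 deg


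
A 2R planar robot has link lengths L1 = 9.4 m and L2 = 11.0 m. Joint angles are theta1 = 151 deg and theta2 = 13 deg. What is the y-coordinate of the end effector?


Convert angles to radians: theta1 = 2.6354, theta2 = 0.2269
y = L1*sin(theta1) + L2*sin(theta1+theta2)
y = 4.5572 + 3.032
y = 7.5892


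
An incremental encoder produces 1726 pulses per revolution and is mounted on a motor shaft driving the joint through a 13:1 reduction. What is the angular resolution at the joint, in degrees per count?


counts per rev = 1726
effective counts at joint = 1726 * 13 = 22438
resolution = 360 / 22438
= 0.016 deg/count


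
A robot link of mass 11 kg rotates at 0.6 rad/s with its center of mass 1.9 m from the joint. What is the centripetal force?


F = m * omega^2 * r
= 11 * 0.6^2 * 1.9
= 11 * 0.36 * 1.9
= 7.524 N


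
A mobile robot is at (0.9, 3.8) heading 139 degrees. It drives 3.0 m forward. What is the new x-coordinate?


x_new = x0 + d*cos(theta)
= 0.9 + 3.0*cos(139)
= 0.9 + -2.2641
= -1.3641


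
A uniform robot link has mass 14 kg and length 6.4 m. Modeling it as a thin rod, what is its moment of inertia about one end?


I = (1/3) * m * L^2
= (1/3) * 14 * 6.4^2
= 0.333333 * 14 * 40.96
= 191.1467 kg*m^2


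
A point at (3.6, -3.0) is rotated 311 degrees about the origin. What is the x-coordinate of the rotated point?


x' = x*cos(theta) - y*sin(theta)
cos(311 deg) = 0.6561, sin(311 deg) = -0.7547
x' = 3.6 * 0.6561 - -3.0 * -0.7547
= 2.3618 - 2.2641
= 0.0977


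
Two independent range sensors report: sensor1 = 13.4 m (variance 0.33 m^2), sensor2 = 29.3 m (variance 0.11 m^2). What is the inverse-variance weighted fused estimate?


w1 = (1/var1) / (1/var1 + 1/var2)
   = 3.0303 / (3.0303 + 9.0909) = 0.25
w2 = 1 - w1 = 0.75
fused = w1*s1 + w2*s2 = 3.35 + 21.975
= 25.325 m


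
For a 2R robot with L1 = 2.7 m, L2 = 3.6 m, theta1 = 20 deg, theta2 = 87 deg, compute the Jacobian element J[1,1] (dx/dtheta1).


J[1,1] = -L1*sin(t1) - L2*sin(t1+t2)
= -2.7*sin(20) - 3.6*sin(107)
= -4.3662


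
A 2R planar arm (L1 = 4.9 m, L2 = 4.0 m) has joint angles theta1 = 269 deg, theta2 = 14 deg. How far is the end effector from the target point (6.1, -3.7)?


End effector via forward kinematics:
x = L1*cos(t1) + L2*cos(t1+t2) = 0.8143
y = L1*sin(t1) + L2*sin(t1+t2) = -8.7967
Distance to target:
d = sqrt((6.1 - 0.8143)^2 + (-3.7 - -8.7967)^2)
= sqrt(27.9388 + 25.9767)
= 7.3427 m


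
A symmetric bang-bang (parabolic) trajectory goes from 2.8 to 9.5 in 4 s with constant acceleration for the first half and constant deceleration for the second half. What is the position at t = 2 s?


Symmetric rest-to-rest: each phase covers (pf-p0)/2 in time T/2. 0.5*a*(T/2)^2 = (pf-p0)/2 => a = 4*(pf-p0)/T^2
a = 4*(9.5-2.8)/4^2 = 1.675
t = 2 is in the acceleration phase (t <= T/2).
p = p0 + 0.5*a*t^2 = 2.8 + 0.5*1.675*2^2
= 6.15


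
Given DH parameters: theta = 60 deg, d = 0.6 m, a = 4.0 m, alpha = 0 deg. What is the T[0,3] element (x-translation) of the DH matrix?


T[0,3] = a * cos(theta)
= 4.0 * cos(60 deg)
= 4.0 * 0.5
= 2.0


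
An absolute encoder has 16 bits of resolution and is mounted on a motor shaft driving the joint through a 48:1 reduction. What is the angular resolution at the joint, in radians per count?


counts = 2^16 = 65536
effective counts at joint = 65536 * 48 = 3145728
resolution = 2*pi / 3145728
= 1.9974e-06 rad/count


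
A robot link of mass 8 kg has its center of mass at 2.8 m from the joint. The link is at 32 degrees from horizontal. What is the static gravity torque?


tau = m*g*L*cos(angle)
= 8 * 9.81 * 2.8 * cos(32 deg)
= 8 * 9.81 * 2.8 * 0.848
= 186.3535 Nm


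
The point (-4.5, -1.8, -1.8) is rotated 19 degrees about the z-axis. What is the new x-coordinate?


Rotation about z-axis: x' = x*cos(theta) - y*sin(theta)
= -4.5 * 0.9455 - -1.8 * 0.3256
= -3.6688


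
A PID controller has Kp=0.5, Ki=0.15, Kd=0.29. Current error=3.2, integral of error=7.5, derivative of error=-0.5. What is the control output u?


u = Kp*e + Ki*int(e) + Kd*de/dt
= 0.5*3.2 + 0.15*7.5 + 0.29*(-0.5)
= 1.6 + 1.125 + -0.145
= 2.58


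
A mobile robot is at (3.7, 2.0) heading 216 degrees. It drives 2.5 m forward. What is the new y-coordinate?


y_new = y0 + d*sin(theta)
= 2.0 + 2.5*sin(216)
= 2.0 + -1.4695
= 0.5305


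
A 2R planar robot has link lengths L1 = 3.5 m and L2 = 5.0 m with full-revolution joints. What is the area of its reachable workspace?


r_max = L1 + L2 = 8.5 m
r_min = |L1 - L2| = 1.5 m
Area = pi*(r_max^2 - r_min^2)
= pi*(72.25 - 2.25)
= pi * 70.0
= 219.9115 m^2


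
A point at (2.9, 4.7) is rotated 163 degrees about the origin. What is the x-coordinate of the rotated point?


x' = x*cos(theta) - y*sin(theta)
cos(163 deg) = -0.9563, sin(163 deg) = 0.2924
x' = 2.9 * -0.9563 - 4.7 * 0.2924
= -2.7733 - 1.3741
= -4.1474


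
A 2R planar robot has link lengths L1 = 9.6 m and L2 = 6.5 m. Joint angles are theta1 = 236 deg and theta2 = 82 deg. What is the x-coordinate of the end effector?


Convert angles to radians: theta1 = 4.119, theta2 = 1.4312
x = L1*cos(theta1) + L2*cos(theta1+theta2)
x = -5.3683 + 4.8304
x = -0.5378


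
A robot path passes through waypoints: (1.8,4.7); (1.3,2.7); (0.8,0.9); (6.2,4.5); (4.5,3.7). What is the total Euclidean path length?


Segment lengths:
  seg1 = sqrt((-0.5)^2 + (-2.0)^2) = 2.0616
  seg2 = sqrt((-0.5)^2 + (-1.8)^2) = 1.8682
  seg3 = sqrt((5.4)^2 + (3.6)^2) = 6.49
  seg4 = sqrt((-1.7)^2 + (-0.8)^2) = 1.8788
Total = 12.2985


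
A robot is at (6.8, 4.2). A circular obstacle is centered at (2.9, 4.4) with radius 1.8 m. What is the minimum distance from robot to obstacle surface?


center_dist = sqrt((6.8-2.9)^2 + (4.2-4.4)^2)
= sqrt(15.21 + 0.04)
= 3.9051
min_dist = center_dist - radius = 3.9051 - 1.8 = 2.1051 m


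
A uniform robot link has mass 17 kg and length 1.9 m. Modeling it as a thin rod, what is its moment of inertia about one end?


I = (1/3) * m * L^2
= (1/3) * 17 * 1.9^2
= 0.333333 * 17 * 3.61
= 20.4567 kg*m^2


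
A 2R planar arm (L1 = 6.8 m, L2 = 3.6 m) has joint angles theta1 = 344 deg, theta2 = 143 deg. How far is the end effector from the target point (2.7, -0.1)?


End effector via forward kinematics:
x = L1*cos(t1) + L2*cos(t1+t2) = 4.37
y = L1*sin(t1) + L2*sin(t1+t2) = 1.0008
Distance to target:
d = sqrt((2.7 - 4.37)^2 + (-0.1 - 1.0008)^2)
= sqrt(2.7891 + 1.2117)
= 2.0002 m


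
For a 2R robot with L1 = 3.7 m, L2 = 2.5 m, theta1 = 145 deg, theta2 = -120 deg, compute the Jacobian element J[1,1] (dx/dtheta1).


J[1,1] = -L1*sin(t1) - L2*sin(t1+t2)
= -3.7*sin(145) - 2.5*sin(25)
= -3.1788


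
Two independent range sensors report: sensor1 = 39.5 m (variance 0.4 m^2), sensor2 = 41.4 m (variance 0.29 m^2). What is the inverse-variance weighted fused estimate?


w1 = (1/var1) / (1/var1 + 1/var2)
   = 2.5 / (2.5 + 3.4483) = 0.4203
w2 = 1 - w1 = 0.5797
fused = w1*s1 + w2*s2 = 16.6014 + 24.0
= 40.6014 m


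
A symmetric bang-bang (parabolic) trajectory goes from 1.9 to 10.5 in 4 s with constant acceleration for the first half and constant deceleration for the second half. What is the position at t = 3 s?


Symmetric rest-to-rest: each phase covers (pf-p0)/2 in time T/2. 0.5*a*(T/2)^2 = (pf-p0)/2 => a = 4*(pf-p0)/T^2
a = 4*(10.5-1.9)/4^2 = 2.15
t = 3 is in the deceleration phase (t > T/2).
p = pf - 0.5*a*(T-t)^2 = 10.5 - 0.5*2.15*1^2
= 9.425


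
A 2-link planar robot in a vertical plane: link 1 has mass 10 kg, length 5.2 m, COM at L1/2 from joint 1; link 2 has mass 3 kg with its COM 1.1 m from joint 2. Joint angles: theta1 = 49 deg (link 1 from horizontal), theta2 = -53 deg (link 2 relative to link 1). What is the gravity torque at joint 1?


Horizontal distance from joint 1 to link-1 COM:
  x_c1 = (L1/2)*cos(t1) = 2.6 * 0.6561 = 1.7058 m
Horizontal distance from joint 1 to link-2 COM:
  x_c2 = L1*cos(t1) + Lc2*cos(t1+t2)
       = 5.2*0.6561 + 1.1*0.9976 = 4.5088 m
tau1 = m1*g*x_c1 + m2*g*x_c2
     = 10*9.81*1.7058 + 3*9.81*4.5088
     = 167.3344 + 132.6948
     = 300.0292 Nm


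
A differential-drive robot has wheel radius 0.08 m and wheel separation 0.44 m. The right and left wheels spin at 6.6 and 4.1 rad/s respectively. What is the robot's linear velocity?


vR = r*wR = 0.08*6.6 = 0.528 m/s
vL = r*wL = 0.08*4.1 = 0.328 m/s
v = (vR+vL)/2 = 0.428 m/s
omega = (vR-vL)/L = 0.4545 rad/s
linear velocity = 0.428 m/s


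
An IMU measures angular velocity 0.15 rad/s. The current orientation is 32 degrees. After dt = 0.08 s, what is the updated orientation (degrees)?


delta_theta = w * dt = 0.15 * 0.08 = 0.012 rad
= 0.6875 deg
theta_new = 32 + 0.6875 = 32.6875 deg


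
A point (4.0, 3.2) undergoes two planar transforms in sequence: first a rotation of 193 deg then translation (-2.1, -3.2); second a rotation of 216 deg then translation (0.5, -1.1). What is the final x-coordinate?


After transform 1:
x1 = cos(193)*4.0 - sin(193)*3.2 + -2.1 = -5.2776
y1 = sin(193)*4.0 + cos(193)*3.2 + -3.2 = -7.2178
After transform 2:
x2 = cos(216)*-5.2776 - sin(216)*-7.2178 + 0.5
= 0.5272


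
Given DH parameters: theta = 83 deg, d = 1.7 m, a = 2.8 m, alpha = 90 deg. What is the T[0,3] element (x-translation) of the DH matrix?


T[0,3] = a * cos(theta)
= 2.8 * cos(83 deg)
= 2.8 * 0.1219
= 0.3412


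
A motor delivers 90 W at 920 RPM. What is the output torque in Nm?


omega = 920 * 2*pi/60 = 96.3422 rad/s
tau = P / omega = 90 / 96.3422
= 0.9342 Nm


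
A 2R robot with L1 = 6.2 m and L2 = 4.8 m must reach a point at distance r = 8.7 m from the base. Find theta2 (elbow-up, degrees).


cos(theta2) = (r^2 - L1^2 - L2^2) / (2*L1*L2)
cos(theta2) = (75.69 - 38.44 - 23.04) / 59.52
cos(theta2) = 0.238743
theta2 = 76.1876 degrees


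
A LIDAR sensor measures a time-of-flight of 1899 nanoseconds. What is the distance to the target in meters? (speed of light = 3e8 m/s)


tof = 1899 ns = 1.899e-06 s
dist = c * tof / 2
= 3e8 * 1.899e-06 / 2
= 284.85 m


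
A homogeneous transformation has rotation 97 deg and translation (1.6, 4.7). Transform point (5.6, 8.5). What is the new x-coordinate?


x' = cos(theta)*px - sin(theta)*py + tx
= -0.1219*5.6 - 0.9925*8.5 + 1.6
= -7.5191


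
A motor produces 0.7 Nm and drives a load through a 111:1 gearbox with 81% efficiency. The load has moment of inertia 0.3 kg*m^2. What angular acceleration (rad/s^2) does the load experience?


tau_out = tau_motor * N * eta
= 0.7 * 111 * 0.81 = 62.937 Nm
alpha = tau_out / I = 62.937 / 0.3
= 209.79 rad/s^2
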